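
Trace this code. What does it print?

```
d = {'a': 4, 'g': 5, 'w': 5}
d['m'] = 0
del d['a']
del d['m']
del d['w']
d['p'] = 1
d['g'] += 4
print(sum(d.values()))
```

d['m'] = 0 → {'a': 4, 'g': 5, 'w': 5, 'm': 0}
del 'a' → {'g': 5, 'w': 5, 'm': 0}
del 'm' → {'g': 5, 'w': 5}
del 'w' → {'g': 5}
d['p'] = 1 → {'g': 5, 'p': 1}
d['g'] = 5+4 = 9 → {'g': 9, 'p': 1}
sum of values = 10

10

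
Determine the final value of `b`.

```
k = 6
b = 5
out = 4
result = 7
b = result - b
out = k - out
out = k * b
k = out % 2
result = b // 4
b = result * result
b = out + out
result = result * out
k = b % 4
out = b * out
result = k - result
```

24

b = 7-5 = 2
out = 6-4 = 2
out = 6*2 = 12
k = 12%2 = 0
result = 2//4 = 0
b = 0*0 = 0
b = 12+12 = 24
result = 0*12 = 0
k = 24%4 = 0
out = 24*12 = 288
result = 0-0 = 0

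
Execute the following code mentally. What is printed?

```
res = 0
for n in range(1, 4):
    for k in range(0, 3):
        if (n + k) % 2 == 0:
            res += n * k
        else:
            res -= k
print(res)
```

n=1,k=0: odd sum, res = 0-0 = 0
n=1,k=1: even sum, res = 0+1 = 1
n=1,k=2: odd sum, res = 1-2 = -1
n=2,k=0: even sum, res = (-1)+0 = -1
n=2,k=1: odd sum, res = (-1)-1 = -2
n=2,k=2: even sum, res = (-2)+4 = 2
n=3,k=0: odd sum, res = 2-0 = 2
n=3,k=1: even sum, res = 2+3 = 5
n=3,k=2: odd sum, res = 5-2 = 3

3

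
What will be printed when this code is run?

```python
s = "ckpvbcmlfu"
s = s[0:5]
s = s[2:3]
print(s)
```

slice [0:5] → 'ckpvb'
slice [2:3] → 'p'

p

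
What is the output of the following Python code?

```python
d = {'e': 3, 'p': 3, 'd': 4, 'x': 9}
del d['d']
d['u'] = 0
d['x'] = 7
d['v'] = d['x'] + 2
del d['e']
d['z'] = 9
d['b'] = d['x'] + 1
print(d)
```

del 'd' → {'e': 3, 'p': 3, 'x': 9}
d['u'] = 0 → {'e': 3, 'p': 3, 'x': 9, 'u': 0}
d['x'] = 7 → {'e': 3, 'p': 3, 'x': 7, 'u': 0}
d['v'] = d['x']+2 = 9 → {'e': 3, 'p': 3, 'x': 7, 'u': 0, 'v': 9}
del 'e' → {'p': 3, 'x': 7, 'u': 0, 'v': 9}
d['z'] = 9 → {'p': 3, 'x': 7, 'u': 0, 'v': 9, 'z': 9}
d['b'] = d['x']+1 = 8 → {'p': 3, 'x': 7, 'u': 0, 'v': 9, 'z': 9, 'b': 8}

{'p': 3, 'x': 7, 'u': 0, 'v': 9, 'z': 9, 'b': 8}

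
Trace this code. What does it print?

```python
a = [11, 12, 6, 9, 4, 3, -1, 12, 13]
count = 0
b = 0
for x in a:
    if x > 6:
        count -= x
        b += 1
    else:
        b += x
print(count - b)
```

-74

x=11: >6, count = 0-11 = -11; b=1
x=12: >6, count = (-11)-12 = -23; b=2
x=6: not >6; b=8
x=9: >6, count = (-23)-9 = -32; b=9
x=4: not >6; b=13
x=3: not >6; b=16
x=-1: not >6; b=15
x=12: >6, count = (-32)-12 = -44; b=16
x=13: >6, count = (-44)-13 = -57; b=17
count-b = (-57)-17 = -74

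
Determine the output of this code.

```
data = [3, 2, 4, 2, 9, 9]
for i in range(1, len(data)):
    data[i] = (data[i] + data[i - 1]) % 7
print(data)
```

[3, 5, 2, 4, 6, 1]

i=1: data[1] = (2+3)%7 = 5 → [3, 5, 4, 2, 9, 9]
i=2: data[2] = (4+5)%7 = 2 → [3, 5, 2, 2, 9, 9]
i=3: data[3] = (2+2)%7 = 4 → [3, 5, 2, 4, 9, 9]
i=4: data[4] = (9+4)%7 = 6 → [3, 5, 2, 4, 6, 9]
i=5: data[5] = (9+6)%7 = 1 → [3, 5, 2, 4, 6, 1]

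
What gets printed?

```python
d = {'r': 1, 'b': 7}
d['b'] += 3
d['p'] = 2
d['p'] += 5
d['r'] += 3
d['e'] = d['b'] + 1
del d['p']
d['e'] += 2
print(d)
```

d['b'] = 7+3 = 10 → {'r': 1, 'b': 10}
d['p'] = 2 → {'r': 1, 'b': 10, 'p': 2}
d['p'] = 2+5 = 7 → {'r': 1, 'b': 10, 'p': 7}
d['r'] = 1+3 = 4 → {'r': 4, 'b': 10, 'p': 7}
d['e'] = d['b']+1 = 11 → {'r': 4, 'b': 10, 'p': 7, 'e': 11}
del 'p' → {'r': 4, 'b': 10, 'e': 11}
d['e'] = 11+2 = 13 → {'r': 4, 'b': 10, 'e': 13}

{'r': 4, 'b': 10, 'e': 13}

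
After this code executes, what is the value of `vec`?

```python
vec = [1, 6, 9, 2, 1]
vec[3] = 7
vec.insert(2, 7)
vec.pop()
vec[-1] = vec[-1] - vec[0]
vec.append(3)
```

[1, 6, 7, 9, 6, 3]

vec[3] = 7 → [1, 6, 9, 7, 1]
insert 7 at 2 → [1, 6, 7, 9, 7, 1]
pop() removes 1 → [1, 6, 7, 9, 7]
vec[-1] = vec[-1]-vec[0] = 7-1 = 6 → [1, 6, 7, 9, 6]
append 3 → [1, 6, 7, 9, 6, 3]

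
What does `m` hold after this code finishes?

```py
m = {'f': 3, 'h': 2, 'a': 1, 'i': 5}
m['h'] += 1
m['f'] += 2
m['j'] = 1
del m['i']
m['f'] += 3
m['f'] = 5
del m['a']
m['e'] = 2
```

m['h'] = 2+1 = 3 → {'f': 3, 'h': 3, 'a': 1, 'i': 5}
m['f'] = 3+2 = 5 → {'f': 5, 'h': 3, 'a': 1, 'i': 5}
m['j'] = 1 → {'f': 5, 'h': 3, 'a': 1, 'i': 5, 'j': 1}
del 'i' → {'f': 5, 'h': 3, 'a': 1, 'j': 1}
m['f'] = 5+3 = 8 → {'f': 8, 'h': 3, 'a': 1, 'j': 1}
m['f'] = 5 → {'f': 5, 'h': 3, 'a': 1, 'j': 1}
del 'a' → {'f': 5, 'h': 3, 'j': 1}
m['e'] = 2 → {'f': 5, 'h': 3, 'j': 1, 'e': 2}

{'f': 5, 'h': 3, 'j': 1, 'e': 2}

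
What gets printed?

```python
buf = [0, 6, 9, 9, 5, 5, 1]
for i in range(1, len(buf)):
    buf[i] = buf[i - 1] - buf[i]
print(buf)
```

i=1: buf[1] = 0-6 = -6 → [0, -6, 9, 9, 5, 5, 1]
i=2: buf[2] = (-6)-9 = -15 → [0, -6, -15, 9, 5, 5, 1]
i=3: buf[3] = (-15)-9 = -24 → [0, -6, -15, -24, 5, 5, 1]
i=4: buf[4] = (-24)-5 = -29 → [0, -6, -15, -24, -29, 5, 1]
i=5: buf[5] = (-29)-5 = -34 → [0, -6, -15, -24, -29, -34, 1]
i=6: buf[6] = (-34)-1 = -35 → [0, -6, -15, -24, -29, -34, -35]

[0, -6, -15, -24, -29, -34, -35]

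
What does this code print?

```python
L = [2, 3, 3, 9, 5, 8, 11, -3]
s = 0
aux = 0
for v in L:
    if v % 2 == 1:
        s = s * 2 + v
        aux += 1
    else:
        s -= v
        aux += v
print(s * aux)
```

v=2: not odd, s = 0-2 = -2; aux=2
v=3: odd, s = (-2)*2+3 = -1; aux=3
v=3: odd, s = (-1)*2+3 = 1; aux=4
v=9: odd, s = 1*2+9 = 11; aux=5
v=5: odd, s = 11*2+5 = 27; aux=6
v=8: not odd, s = 27-8 = 19; aux=14
v=11: odd, s = 19*2+11 = 49; aux=15
v=-3: odd, s = 49*2+(-3) = 95; aux=16
s*aux = 95*16 = 1520

1520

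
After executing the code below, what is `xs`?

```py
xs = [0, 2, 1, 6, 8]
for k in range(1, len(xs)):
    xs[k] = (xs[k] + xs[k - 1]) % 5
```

k=1: xs[1] = (2+0)%5 = 2 → [0, 2, 1, 6, 8]
k=2: xs[2] = (1+2)%5 = 3 → [0, 2, 3, 6, 8]
k=3: xs[3] = (6+3)%5 = 4 → [0, 2, 3, 4, 8]
k=4: xs[4] = (8+4)%5 = 2 → [0, 2, 3, 4, 2]

[0, 2, 3, 4, 2]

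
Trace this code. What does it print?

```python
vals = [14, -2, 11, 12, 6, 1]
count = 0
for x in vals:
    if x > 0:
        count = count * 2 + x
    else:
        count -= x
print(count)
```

x=14: >0, count = 0*2+14 = 14
x=-2: not >0, count = 14-(-2) = 16
x=11: >0, count = 16*2+11 = 43
x=12: >0, count = 43*2+12 = 98
x=6: >0, count = 98*2+6 = 202
x=1: >0, count = 202*2+1 = 405

405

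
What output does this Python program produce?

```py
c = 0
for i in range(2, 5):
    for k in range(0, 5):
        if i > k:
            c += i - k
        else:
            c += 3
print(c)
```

i=2,k=0: 2>0, c = 0+2 = 2
i=2,k=1: 2>1, c = 2+1 = 3
i=2,k=2: not 2>2, c = 3+3 = 6
i=2,k=3: not 2>3, c = 6+3 = 9
i=2,k=4: not 2>4, c = 9+3 = 12
i=3,k=0: 3>0, c = 12+3 = 15
i=3,k=1: 3>1, c = 15+2 = 17
i=3,k=2: 3>2, c = 17+1 = 18
i=3,k=3: not 3>3, c = 18+3 = 21
i=3,k=4: not 3>4, c = 21+3 = 24
i=4,k=0: 4>0, c = 24+4 = 28
i=4,k=1: 4>1, c = 28+3 = 31
i=4,k=2: 4>2, c = 31+2 = 33
i=4,k=3: 4>3, c = 33+1 = 34
i=4,k=4: not 4>4, c = 34+3 = 37

37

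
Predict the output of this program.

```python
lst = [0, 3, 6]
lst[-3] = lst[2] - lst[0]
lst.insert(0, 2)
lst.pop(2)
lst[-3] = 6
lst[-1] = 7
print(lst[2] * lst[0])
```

lst[-3] = lst[2]-lst[0] = 6-0 = 6 → [6, 3, 6]
insert 2 at 0 → [2, 6, 3, 6]
pop(2) removes 3 → [2, 6, 6]
lst[-3] = 6 → [6, 6, 6]
lst[-1] = 7 → [6, 6, 7]
lst[2]*lst[0] = 7*6 = 42

42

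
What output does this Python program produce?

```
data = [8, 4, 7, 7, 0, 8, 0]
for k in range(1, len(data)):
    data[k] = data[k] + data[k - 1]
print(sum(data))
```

k=1: data[1] = 4+8 = 12 → [8, 12, 7, 7, 0, 8, 0]
k=2: data[2] = 7+12 = 19 → [8, 12, 19, 7, 0, 8, 0]
k=3: data[3] = 7+19 = 26 → [8, 12, 19, 26, 0, 8, 0]
k=4: data[4] = 0+26 = 26 → [8, 12, 19, 26, 26, 8, 0]
k=5: data[5] = 8+26 = 34 → [8, 12, 19, 26, 26, 34, 0]
k=6: data[6] = 0+34 = 34 → [8, 12, 19, 26, 26, 34, 34]
sum = 159

159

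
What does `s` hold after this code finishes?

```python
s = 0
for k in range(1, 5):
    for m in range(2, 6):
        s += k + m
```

k=1,m=2: s = 0+3 = 3
k=1,m=3: s = 3+4 = 7
k=1,m=4: s = 7+5 = 12
k=1,m=5: s = 12+6 = 18
k=2,m=2: s = 18+4 = 22
k=2,m=3: s = 22+5 = 27
k=2,m=4: s = 27+6 = 33
k=2,m=5: s = 33+7 = 40
k=3,m=2: s = 40+5 = 45
k=3,m=3: s = 45+6 = 51
k=3,m=4: s = 51+7 = 58
k=3,m=5: s = 58+8 = 66
k=4,m=2: s = 66+6 = 72
k=4,m=3: s = 72+7 = 79
k=4,m=4: s = 79+8 = 87
k=4,m=5: s = 87+9 = 96

96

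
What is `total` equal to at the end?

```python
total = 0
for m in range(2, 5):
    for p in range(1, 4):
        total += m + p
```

45

m=2,p=1: total = 0+3 = 3
m=2,p=2: total = 3+4 = 7
m=2,p=3: total = 7+5 = 12
m=3,p=1: total = 12+4 = 16
m=3,p=2: total = 16+5 = 21
m=3,p=3: total = 21+6 = 27
m=4,p=1: total = 27+5 = 32
m=4,p=2: total = 32+6 = 38
m=4,p=3: total = 38+7 = 45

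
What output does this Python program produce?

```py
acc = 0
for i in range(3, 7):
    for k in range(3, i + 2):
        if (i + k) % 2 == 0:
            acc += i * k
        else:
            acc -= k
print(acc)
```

88

i=3,k=3: even sum, acc = 0+9 = 9
i=3,k=4: odd sum, acc = 9-4 = 5
i=4,k=3: odd sum, acc = 5-3 = 2
i=4,k=4: even sum, acc = 2+16 = 18
i=4,k=5: odd sum, acc = 18-5 = 13
i=5,k=3: even sum, acc = 13+15 = 28
i=5,k=4: odd sum, acc = 28-4 = 24
i=5,k=5: even sum, acc = 24+25 = 49
i=5,k=6: odd sum, acc = 49-6 = 43
i=6,k=3: odd sum, acc = 43-3 = 40
i=6,k=4: even sum, acc = 40+24 = 64
i=6,k=5: odd sum, acc = 64-5 = 59
i=6,k=6: even sum, acc = 59+36 = 95
i=6,k=7: odd sum, acc = 95-7 = 88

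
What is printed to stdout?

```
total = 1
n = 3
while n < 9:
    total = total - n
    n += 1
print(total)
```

n=3: total = 1-3 = -2
n=4: total = (-2)-4 = -6
n=5: total = (-6)-5 = -11
n=6: total = (-11)-6 = -17
n=7: total = (-17)-7 = -24
n=8: total = (-24)-8 = -32

-32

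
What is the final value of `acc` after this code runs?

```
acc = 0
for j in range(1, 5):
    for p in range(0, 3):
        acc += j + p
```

j=1,p=0: acc = 0+1 = 1
j=1,p=1: acc = 1+2 = 3
j=1,p=2: acc = 3+3 = 6
j=2,p=0: acc = 6+2 = 8
j=2,p=1: acc = 8+3 = 11
j=2,p=2: acc = 11+4 = 15
j=3,p=0: acc = 15+3 = 18
j=3,p=1: acc = 18+4 = 22
j=3,p=2: acc = 22+5 = 27
j=4,p=0: acc = 27+4 = 31
j=4,p=1: acc = 31+5 = 36
j=4,p=2: acc = 36+6 = 42

42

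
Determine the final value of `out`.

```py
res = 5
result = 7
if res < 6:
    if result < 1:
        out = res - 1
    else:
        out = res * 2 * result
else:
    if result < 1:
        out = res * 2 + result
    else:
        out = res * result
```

res=5, result=7
res < 6 is True; result < 1 is False
→ out = res * 2 * result = 70

70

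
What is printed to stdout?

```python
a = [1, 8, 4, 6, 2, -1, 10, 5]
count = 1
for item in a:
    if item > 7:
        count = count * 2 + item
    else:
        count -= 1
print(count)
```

item=1: not >7, count = 1-1 = 0
item=8: >7, count = 0*2+8 = 8
item=4: not >7, count = 8-1 = 7
item=6: not >7, count = 7-1 = 6
item=2: not >7, count = 6-1 = 5
item=-1: not >7, count = 5-1 = 4
item=10: >7, count = 4*2+10 = 18
item=5: not >7, count = 18-1 = 17

17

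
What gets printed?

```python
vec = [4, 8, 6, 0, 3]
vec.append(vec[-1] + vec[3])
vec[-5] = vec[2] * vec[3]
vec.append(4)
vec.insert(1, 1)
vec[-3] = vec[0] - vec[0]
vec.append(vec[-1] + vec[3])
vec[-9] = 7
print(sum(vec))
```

31

append vec[-1]+vec[3] = 3+0 = 3 → [4, 8, 6, 0, 3, 3]
vec[-5] = vec[2]*vec[3] = 6*0 = 0 → [4, 0, 6, 0, 3, 3]
append 4 → [4, 0, 6, 0, 3, 3, 4]
insert 1 at 1 → [4, 1, 0, 6, 0, 3, 3, 4]
vec[-3] = vec[0]-vec[0] = 4-4 = 0 → [4, 1, 0, 6, 0, 0, 3, 4]
append vec[-1]+vec[3] = 4+6 = 10 → [4, 1, 0, 6, 0, 0, 3, 4, 10]
vec[-9] = 7 → [7, 1, 0, 6, 0, 0, 3, 4, 10]
sum = 31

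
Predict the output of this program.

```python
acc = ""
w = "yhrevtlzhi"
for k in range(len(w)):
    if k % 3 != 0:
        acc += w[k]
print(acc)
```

hrvtzh

k=0: skip
k=1: add 'h' → 'h'
k=2: add 'r' → 'hr'
k=3: skip
k=4: add 'v' → 'hrv'
k=5: add 't' → 'hrvt'
k=6: skip
k=7: add 'z' → 'hrvtz'
k=8: add 'h' → 'hrvtzh'
k=9: skip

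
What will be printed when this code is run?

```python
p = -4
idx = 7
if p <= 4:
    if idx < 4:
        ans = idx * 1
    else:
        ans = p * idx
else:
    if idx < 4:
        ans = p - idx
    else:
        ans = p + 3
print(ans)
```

p=-4, idx=7
p <= 4 is True; idx < 4 is False
→ ans = p * idx = -28

-28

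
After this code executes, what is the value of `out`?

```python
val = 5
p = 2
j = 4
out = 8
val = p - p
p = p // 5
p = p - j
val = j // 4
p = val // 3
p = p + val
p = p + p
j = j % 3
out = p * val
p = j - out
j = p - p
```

val = 2-2 = 0
p = 2//5 = 0
p = 0-4 = -4
val = 4//4 = 1
p = 1//3 = 0
p = 0+1 = 1
p = 1+1 = 2
j = 4%3 = 1
out = 2*1 = 2
p = 1-2 = -1
j = (-1)-(-1) = 0

2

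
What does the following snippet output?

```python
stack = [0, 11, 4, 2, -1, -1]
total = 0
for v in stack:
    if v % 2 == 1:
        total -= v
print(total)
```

v=0: not odd
v=11: odd, total = 0-11 = -11
v=4: not odd
v=2: not odd
v=-1: odd, total = (-11)-(-1) = -10
v=-1: odd, total = (-10)-(-1) = -9

-9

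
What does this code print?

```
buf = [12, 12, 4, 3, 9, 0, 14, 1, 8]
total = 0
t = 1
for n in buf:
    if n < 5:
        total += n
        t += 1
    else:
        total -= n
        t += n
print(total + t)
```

13

n=12: not <5, total = 0-12 = -12; t=13
n=12: not <5, total = (-12)-12 = -24; t=25
n=4: <5, total = (-24)+4 = -20; t=26
n=3: <5, total = (-20)+3 = -17; t=27
n=9: not <5, total = (-17)-9 = -26; t=36
n=0: <5, total = (-26)+0 = -26; t=37
n=14: not <5, total = (-26)-14 = -40; t=51
n=1: <5, total = (-40)+1 = -39; t=52
n=8: not <5, total = (-39)-8 = -47; t=60
total+t = (-47)+60 = 13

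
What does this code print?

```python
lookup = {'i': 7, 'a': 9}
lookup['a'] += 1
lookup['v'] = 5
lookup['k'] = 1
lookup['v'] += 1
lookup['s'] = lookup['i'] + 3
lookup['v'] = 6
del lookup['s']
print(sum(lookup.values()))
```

24

lookup['a'] = 9+1 = 10 → {'i': 7, 'a': 10}
lookup['v'] = 5 → {'i': 7, 'a': 10, 'v': 5}
lookup['k'] = 1 → {'i': 7, 'a': 10, 'v': 5, 'k': 1}
lookup['v'] = 5+1 = 6 → {'i': 7, 'a': 10, 'v': 6, 'k': 1}
lookup['s'] = lookup['i']+3 = 10 → {'i': 7, 'a': 10, 'v': 6, 'k': 1, 's': 10}
lookup['v'] = 6 → {'i': 7, 'a': 10, 'v': 6, 'k': 1, 's': 10}
del 's' → {'i': 7, 'a': 10, 'v': 6, 'k': 1}
sum of values = 24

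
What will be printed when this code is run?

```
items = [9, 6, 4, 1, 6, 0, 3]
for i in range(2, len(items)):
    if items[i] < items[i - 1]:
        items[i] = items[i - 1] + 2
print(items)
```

[9, 6, 8, 10, 12, 14, 16]

i=2: 4<6, items[2] = 6+2 = 8 → [9, 6, 8, 1, 6, 0, 3]
i=3: 1<8, items[3] = 8+2 = 10 → [9, 6, 8, 10, 6, 0, 3]
i=4: 6<10, items[4] = 10+2 = 12 → [9, 6, 8, 10, 12, 0, 3]
i=5: 0<12, items[5] = 12+2 = 14 → [9, 6, 8, 10, 12, 14, 3]
i=6: 3<14, items[6] = 14+2 = 16 → [9, 6, 8, 10, 12, 14, 16]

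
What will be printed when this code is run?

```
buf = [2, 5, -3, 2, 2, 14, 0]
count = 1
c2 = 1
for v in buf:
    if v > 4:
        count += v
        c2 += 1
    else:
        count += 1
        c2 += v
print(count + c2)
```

v=2: not >4, count = 1+1 = 2; c2=3
v=5: >4, count = 2+5 = 7; c2=4
v=-3: not >4, count = 7+1 = 8; c2=1
v=2: not >4, count = 8+1 = 9; c2=3
v=2: not >4, count = 9+1 = 10; c2=5
v=14: >4, count = 10+14 = 24; c2=6
v=0: not >4, count = 24+1 = 25; c2=6
count+c2 = 25+6 = 31

31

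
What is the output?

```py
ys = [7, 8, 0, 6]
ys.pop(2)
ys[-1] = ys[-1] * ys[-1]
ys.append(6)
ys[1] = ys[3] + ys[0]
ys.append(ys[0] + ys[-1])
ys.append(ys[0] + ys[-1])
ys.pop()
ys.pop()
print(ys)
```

[7, 13, 36, 6]

pop(2) removes 0 → [7, 8, 6]
ys[-1] = ys[-1]*ys[-1] = 6*6 = 36 → [7, 8, 36]
append 6 → [7, 8, 36, 6]
ys[1] = ys[3]+ys[0] = 6+7 = 13 → [7, 13, 36, 6]
append ys[0]+ys[-1] = 7+6 = 13 → [7, 13, 36, 6, 13]
append ys[0]+ys[-1] = 7+13 = 20 → [7, 13, 36, 6, 13, 20]
pop() removes 20 → [7, 13, 36, 6, 13]
pop() removes 13 → [7, 13, 36, 6]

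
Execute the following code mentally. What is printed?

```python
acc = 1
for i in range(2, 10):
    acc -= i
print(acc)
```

i=2: acc = 1-2 = -1
i=3: acc = (-1)-3 = -4
i=4: acc = (-4)-4 = -8
i=5: acc = (-8)-5 = -13
i=6: acc = (-13)-6 = -19
i=7: acc = (-19)-7 = -26
i=8: acc = (-26)-8 = -34
i=9: acc = (-34)-9 = -43

-43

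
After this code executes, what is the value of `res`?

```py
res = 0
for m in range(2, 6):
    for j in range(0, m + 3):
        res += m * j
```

289

m=2,j=0: res = 0+0 = 0
m=2,j=1: res = 0+2 = 2
m=2,j=2: res = 2+4 = 6
m=2,j=3: res = 6+6 = 12
m=2,j=4: res = 12+8 = 20
m=3,j=0: res = 20+0 = 20
m=3,j=1: res = 20+3 = 23
m=3,j=2: res = 23+6 = 29
m=3,j=3: res = 29+9 = 38
m=3,j=4: res = 38+12 = 50
m=3,j=5: res = 50+15 = 65
m=4,j=0: res = 65+0 = 65
m=4,j=1: res = 65+4 = 69
m=4,j=2: res = 69+8 = 77
m=4,j=3: res = 77+12 = 89
m=4,j=4: res = 89+16 = 105
m=4,j=5: res = 105+20 = 125
m=4,j=6: res = 125+24 = 149
m=5,j=0: res = 149+0 = 149
m=5,j=1: res = 149+5 = 154
m=5,j=2: res = 154+10 = 164
m=5,j=3: res = 164+15 = 179
m=5,j=4: res = 179+20 = 199
m=5,j=5: res = 199+25 = 224
m=5,j=6: res = 224+30 = 254
m=5,j=7: res = 254+35 = 289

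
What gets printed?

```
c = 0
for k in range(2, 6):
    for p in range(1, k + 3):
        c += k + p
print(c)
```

156

k=2,p=1: c = 0+3 = 3
k=2,p=2: c = 3+4 = 7
k=2,p=3: c = 7+5 = 12
k=2,p=4: c = 12+6 = 18
k=3,p=1: c = 18+4 = 22
k=3,p=2: c = 22+5 = 27
k=3,p=3: c = 27+6 = 33
k=3,p=4: c = 33+7 = 40
k=3,p=5: c = 40+8 = 48
k=4,p=1: c = 48+5 = 53
k=4,p=2: c = 53+6 = 59
k=4,p=3: c = 59+7 = 66
k=4,p=4: c = 66+8 = 74
k=4,p=5: c = 74+9 = 83
k=4,p=6: c = 83+10 = 93
k=5,p=1: c = 93+6 = 99
k=5,p=2: c = 99+7 = 106
k=5,p=3: c = 106+8 = 114
k=5,p=4: c = 114+9 = 123
k=5,p=5: c = 123+10 = 133
k=5,p=6: c = 133+11 = 144
k=5,p=7: c = 144+12 = 156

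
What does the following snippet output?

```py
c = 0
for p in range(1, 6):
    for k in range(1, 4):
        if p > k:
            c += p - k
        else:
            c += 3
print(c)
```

37

p=1,k=1: not 1>1, c = 0+3 = 3
p=1,k=2: not 1>2, c = 3+3 = 6
p=1,k=3: not 1>3, c = 6+3 = 9
p=2,k=1: 2>1, c = 9+1 = 10
p=2,k=2: not 2>2, c = 10+3 = 13
p=2,k=3: not 2>3, c = 13+3 = 16
p=3,k=1: 3>1, c = 16+2 = 18
p=3,k=2: 3>2, c = 18+1 = 19
p=3,k=3: not 3>3, c = 19+3 = 22
p=4,k=1: 4>1, c = 22+3 = 25
p=4,k=2: 4>2, c = 25+2 = 27
p=4,k=3: 4>3, c = 27+1 = 28
p=5,k=1: 5>1, c = 28+4 = 32
p=5,k=2: 5>2, c = 32+3 = 35
p=5,k=3: 5>3, c = 35+2 = 37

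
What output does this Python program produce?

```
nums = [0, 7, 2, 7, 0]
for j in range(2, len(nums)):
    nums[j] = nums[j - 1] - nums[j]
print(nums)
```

[0, 7, 5, -2, -2]

j=2: nums[2] = 7-2 = 5 → [0, 7, 5, 7, 0]
j=3: nums[3] = 5-7 = -2 → [0, 7, 5, -2, 0]
j=4: nums[4] = (-2)-0 = -2 → [0, 7, 5, -2, -2]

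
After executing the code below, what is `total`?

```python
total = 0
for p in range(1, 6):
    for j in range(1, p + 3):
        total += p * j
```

p=1,j=1: total = 0+1 = 1
p=1,j=2: total = 1+2 = 3
p=1,j=3: total = 3+3 = 6
p=2,j=1: total = 6+2 = 8
p=2,j=2: total = 8+4 = 12
p=2,j=3: total = 12+6 = 18
p=2,j=4: total = 18+8 = 26
p=3,j=1: total = 26+3 = 29
p=3,j=2: total = 29+6 = 35
p=3,j=3: total = 35+9 = 44
p=3,j=4: total = 44+12 = 56
p=3,j=5: total = 56+15 = 71
p=4,j=1: total = 71+4 = 75
p=4,j=2: total = 75+8 = 83
p=4,j=3: total = 83+12 = 95
p=4,j=4: total = 95+16 = 111
p=4,j=5: total = 111+20 = 131
p=4,j=6: total = 131+24 = 155
p=5,j=1: total = 155+5 = 160
p=5,j=2: total = 160+10 = 170
p=5,j=3: total = 170+15 = 185
p=5,j=4: total = 185+20 = 205
p=5,j=5: total = 205+25 = 230
p=5,j=6: total = 230+30 = 260
p=5,j=7: total = 260+35 = 295

295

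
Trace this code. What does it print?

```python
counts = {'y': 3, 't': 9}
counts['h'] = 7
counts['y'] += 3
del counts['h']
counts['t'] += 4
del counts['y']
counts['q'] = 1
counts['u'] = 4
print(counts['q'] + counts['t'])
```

14

counts['h'] = 7 → {'y': 3, 't': 9, 'h': 7}
counts['y'] = 3+3 = 6 → {'y': 6, 't': 9, 'h': 7}
del 'h' → {'y': 6, 't': 9}
counts['t'] = 9+4 = 13 → {'y': 6, 't': 13}
del 'y' → {'t': 13}
counts['q'] = 1 → {'t': 13, 'q': 1}
counts['u'] = 4 → {'t': 13, 'q': 1, 'u': 4}
counts['q']+counts['t'] = 1+13 = 14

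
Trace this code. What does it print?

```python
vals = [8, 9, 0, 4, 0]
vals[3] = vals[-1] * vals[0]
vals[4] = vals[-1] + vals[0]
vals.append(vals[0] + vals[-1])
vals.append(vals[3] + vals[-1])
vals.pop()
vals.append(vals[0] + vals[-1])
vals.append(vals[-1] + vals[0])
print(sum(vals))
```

97

vals[3] = vals[-1]*vals[0] = 0*8 = 0 → [8, 9, 0, 0, 0]
vals[4] = vals[-1]+vals[0] = 0+8 = 8 → [8, 9, 0, 0, 8]
append vals[0]+vals[-1] = 8+8 = 16 → [8, 9, 0, 0, 8, 16]
append vals[3]+vals[-1] = 0+16 = 16 → [8, 9, 0, 0, 8, 16, 16]
pop() removes 16 → [8, 9, 0, 0, 8, 16]
append vals[0]+vals[-1] = 8+16 = 24 → [8, 9, 0, 0, 8, 16, 24]
append vals[-1]+vals[0] = 24+8 = 32 → [8, 9, 0, 0, 8, 16, 24, 32]
sum = 97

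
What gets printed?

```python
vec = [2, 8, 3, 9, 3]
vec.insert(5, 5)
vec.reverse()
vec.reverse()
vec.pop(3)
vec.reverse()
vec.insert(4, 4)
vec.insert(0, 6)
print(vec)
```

insert 5 at 5 → [2, 8, 3, 9, 3, 5]
reverse → [5, 3, 9, 3, 8, 2]
reverse → [2, 8, 3, 9, 3, 5]
pop(3) removes 9 → [2, 8, 3, 3, 5]
reverse → [5, 3, 3, 8, 2]
insert 4 at 4 → [5, 3, 3, 8, 4, 2]
insert 6 at 0 → [6, 5, 3, 3, 8, 4, 2]

[6, 5, 3, 3, 8, 4, 2]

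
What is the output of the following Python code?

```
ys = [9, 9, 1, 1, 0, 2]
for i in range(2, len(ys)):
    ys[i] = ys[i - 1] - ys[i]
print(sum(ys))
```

i=2: ys[2] = 9-1 = 8 → [9, 9, 8, 1, 0, 2]
i=3: ys[3] = 8-1 = 7 → [9, 9, 8, 7, 0, 2]
i=4: ys[4] = 7-0 = 7 → [9, 9, 8, 7, 7, 2]
i=5: ys[5] = 7-2 = 5 → [9, 9, 8, 7, 7, 5]
sum = 45

45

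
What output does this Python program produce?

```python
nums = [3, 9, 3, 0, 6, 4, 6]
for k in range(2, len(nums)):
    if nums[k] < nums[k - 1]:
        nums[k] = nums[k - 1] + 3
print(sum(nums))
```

102

k=2: 3<9, nums[2] = 9+3 = 12 → [3, 9, 12, 0, 6, 4, 6]
k=3: 0<12, nums[3] = 12+3 = 15 → [3, 9, 12, 15, 6, 4, 6]
k=4: 6<15, nums[4] = 15+3 = 18 → [3, 9, 12, 15, 18, 4, 6]
k=5: 4<18, nums[5] = 18+3 = 21 → [3, 9, 12, 15, 18, 21, 6]
k=6: 6<21, nums[6] = 21+3 = 24 → [3, 9, 12, 15, 18, 21, 24]
sum = 102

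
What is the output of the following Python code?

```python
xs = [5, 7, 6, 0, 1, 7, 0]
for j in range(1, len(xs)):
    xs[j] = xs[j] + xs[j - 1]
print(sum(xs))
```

124

j=1: xs[1] = 7+5 = 12 → [5, 12, 6, 0, 1, 7, 0]
j=2: xs[2] = 6+12 = 18 → [5, 12, 18, 0, 1, 7, 0]
j=3: xs[3] = 0+18 = 18 → [5, 12, 18, 18, 1, 7, 0]
j=4: xs[4] = 1+18 = 19 → [5, 12, 18, 18, 19, 7, 0]
j=5: xs[5] = 7+19 = 26 → [5, 12, 18, 18, 19, 26, 0]
j=6: xs[6] = 0+26 = 26 → [5, 12, 18, 18, 19, 26, 26]
sum = 124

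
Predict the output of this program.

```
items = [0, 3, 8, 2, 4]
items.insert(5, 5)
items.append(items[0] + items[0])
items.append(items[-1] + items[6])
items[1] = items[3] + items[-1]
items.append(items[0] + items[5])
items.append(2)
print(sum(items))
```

insert 5 at 5 → [0, 3, 8, 2, 4, 5]
append items[0]+items[0] = 0+0 = 0 → [0, 3, 8, 2, 4, 5, 0]
append items[-1]+items[6] = 0+0 = 0 → [0, 3, 8, 2, 4, 5, 0, 0]
items[1] = items[3]+items[-1] = 2+0 = 2 → [0, 2, 8, 2, 4, 5, 0, 0]
append items[0]+items[5] = 0+5 = 5 → [0, 2, 8, 2, 4, 5, 0, 0, 5]
append 2 → [0, 2, 8, 2, 4, 5, 0, 0, 5, 2]
sum = 28

28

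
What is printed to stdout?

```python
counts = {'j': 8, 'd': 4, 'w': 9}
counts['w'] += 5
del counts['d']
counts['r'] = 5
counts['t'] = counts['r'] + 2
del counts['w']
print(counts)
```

counts['w'] = 9+5 = 14 → {'j': 8, 'd': 4, 'w': 14}
del 'd' → {'j': 8, 'w': 14}
counts['r'] = 5 → {'j': 8, 'w': 14, 'r': 5}
counts['t'] = counts['r']+2 = 7 → {'j': 8, 'w': 14, 'r': 5, 't': 7}
del 'w' → {'j': 8, 'r': 5, 't': 7}

{'j': 8, 'r': 5, 't': 7}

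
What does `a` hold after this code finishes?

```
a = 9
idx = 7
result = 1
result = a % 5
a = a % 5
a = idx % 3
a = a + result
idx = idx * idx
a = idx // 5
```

result = 9%5 = 4
a = 9%5 = 4
a = 7%3 = 1
a = 1+4 = 5
idx = 7*7 = 49
a = 49//5 = 9

9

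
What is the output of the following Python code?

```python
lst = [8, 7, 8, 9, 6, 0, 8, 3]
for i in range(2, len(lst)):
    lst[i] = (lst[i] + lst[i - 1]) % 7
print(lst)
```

[8, 7, 1, 3, 2, 2, 3, 6]

i=2: lst[2] = (8+7)%7 = 1 → [8, 7, 1, 9, 6, 0, 8, 3]
i=3: lst[3] = (9+1)%7 = 3 → [8, 7, 1, 3, 6, 0, 8, 3]
i=4: lst[4] = (6+3)%7 = 2 → [8, 7, 1, 3, 2, 0, 8, 3]
i=5: lst[5] = (0+2)%7 = 2 → [8, 7, 1, 3, 2, 2, 8, 3]
i=6: lst[6] = (8+2)%7 = 3 → [8, 7, 1, 3, 2, 2, 3, 3]
i=7: lst[7] = (3+3)%7 = 6 → [8, 7, 1, 3, 2, 2, 3, 6]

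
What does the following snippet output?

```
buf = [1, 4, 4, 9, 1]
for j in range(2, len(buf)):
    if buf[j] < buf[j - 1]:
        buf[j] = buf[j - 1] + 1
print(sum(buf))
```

28

j=2: 4>=4, unchanged → [1, 4, 4, 9, 1]
j=3: 9>=4, unchanged → [1, 4, 4, 9, 1]
j=4: 1<9, buf[4] = 9+1 = 10 → [1, 4, 4, 9, 10]
sum = 28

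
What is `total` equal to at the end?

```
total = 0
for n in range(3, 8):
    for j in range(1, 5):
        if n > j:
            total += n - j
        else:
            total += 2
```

57

n=3,j=1: 3>1, total = 0+2 = 2
n=3,j=2: 3>2, total = 2+1 = 3
n=3,j=3: not 3>3, total = 3+2 = 5
n=3,j=4: not 3>4, total = 5+2 = 7
n=4,j=1: 4>1, total = 7+3 = 10
n=4,j=2: 4>2, total = 10+2 = 12
n=4,j=3: 4>3, total = 12+1 = 13
n=4,j=4: not 4>4, total = 13+2 = 15
n=5,j=1: 5>1, total = 15+4 = 19
n=5,j=2: 5>2, total = 19+3 = 22
n=5,j=3: 5>3, total = 22+2 = 24
n=5,j=4: 5>4, total = 24+1 = 25
n=6,j=1: 6>1, total = 25+5 = 30
n=6,j=2: 6>2, total = 30+4 = 34
n=6,j=3: 6>3, total = 34+3 = 37
n=6,j=4: 6>4, total = 37+2 = 39
n=7,j=1: 7>1, total = 39+6 = 45
n=7,j=2: 7>2, total = 45+5 = 50
n=7,j=3: 7>3, total = 50+4 = 54
n=7,j=4: 7>4, total = 54+3 = 57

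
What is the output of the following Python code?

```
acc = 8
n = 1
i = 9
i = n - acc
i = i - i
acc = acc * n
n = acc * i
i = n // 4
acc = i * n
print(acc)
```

0

i = 1-8 = -7
i = (-7)-(-7) = 0
acc = 8*1 = 8
n = 8*0 = 0
i = 0//4 = 0
acc = 0*0 = 0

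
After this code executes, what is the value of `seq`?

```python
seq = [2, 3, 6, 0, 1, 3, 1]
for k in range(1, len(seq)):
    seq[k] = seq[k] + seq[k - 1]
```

k=1: seq[1] = 3+2 = 5 → [2, 5, 6, 0, 1, 3, 1]
k=2: seq[2] = 6+5 = 11 → [2, 5, 11, 0, 1, 3, 1]
k=3: seq[3] = 0+11 = 11 → [2, 5, 11, 11, 1, 3, 1]
k=4: seq[4] = 1+11 = 12 → [2, 5, 11, 11, 12, 3, 1]
k=5: seq[5] = 3+12 = 15 → [2, 5, 11, 11, 12, 15, 1]
k=6: seq[6] = 1+15 = 16 → [2, 5, 11, 11, 12, 15, 16]

[2, 5, 11, 11, 12, 15, 16]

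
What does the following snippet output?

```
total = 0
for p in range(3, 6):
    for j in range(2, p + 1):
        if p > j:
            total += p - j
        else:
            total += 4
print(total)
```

p=3,j=2: 3>2, total = 0+1 = 1
p=3,j=3: not 3>3, total = 1+4 = 5
p=4,j=2: 4>2, total = 5+2 = 7
p=4,j=3: 4>3, total = 7+1 = 8
p=4,j=4: not 4>4, total = 8+4 = 12
p=5,j=2: 5>2, total = 12+3 = 15
p=5,j=3: 5>3, total = 15+2 = 17
p=5,j=4: 5>4, total = 17+1 = 18
p=5,j=5: not 5>5, total = 18+4 = 22

22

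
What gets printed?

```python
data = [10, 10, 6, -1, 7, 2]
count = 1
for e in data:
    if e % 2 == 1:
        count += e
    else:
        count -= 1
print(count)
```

e=10: not odd, count = 1-1 = 0
e=10: not odd, count = 0-1 = -1
e=6: not odd, count = (-1)-1 = -2
e=-1: odd, count = (-2)+(-1) = -3
e=7: odd, count = (-3)+7 = 4
e=2: not odd, count = 4-1 = 3

3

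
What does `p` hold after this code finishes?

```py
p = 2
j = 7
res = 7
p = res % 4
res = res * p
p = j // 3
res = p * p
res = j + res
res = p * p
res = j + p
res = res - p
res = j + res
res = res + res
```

2

p = 7%4 = 3
res = 7*3 = 21
p = 7//3 = 2
res = 2*2 = 4
res = 7+4 = 11
res = 2*2 = 4
res = 7+2 = 9
res = 9-2 = 7
res = 7+7 = 14
res = 14+14 = 28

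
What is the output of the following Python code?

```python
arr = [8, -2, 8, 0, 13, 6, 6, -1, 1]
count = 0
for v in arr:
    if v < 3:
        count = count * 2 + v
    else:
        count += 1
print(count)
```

v=8: not <3, count = 0+1 = 1
v=-2: <3, count = 1*2+(-2) = 0
v=8: not <3, count = 0+1 = 1
v=0: <3, count = 1*2+0 = 2
v=13: not <3, count = 2+1 = 3
v=6: not <3, count = 3+1 = 4
v=6: not <3, count = 4+1 = 5
v=-1: <3, count = 5*2+(-1) = 9
v=1: <3, count = 9*2+1 = 19

19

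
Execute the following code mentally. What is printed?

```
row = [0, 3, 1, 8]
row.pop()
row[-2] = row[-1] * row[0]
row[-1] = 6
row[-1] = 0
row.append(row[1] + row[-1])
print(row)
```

[0, 0, 0, 0]

pop() removes 8 → [0, 3, 1]
row[-2] = row[-1]*row[0] = 1*0 = 0 → [0, 0, 1]
row[-1] = 6 → [0, 0, 6]
row[-1] = 0 → [0, 0, 0]
append row[1]+row[-1] = 0+0 = 0 → [0, 0, 0, 0]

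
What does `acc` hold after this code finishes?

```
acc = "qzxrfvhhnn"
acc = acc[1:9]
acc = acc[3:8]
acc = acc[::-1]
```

'nhhvf'

slice [1:9] → 'zxrfvhhn'
slice [3:8] → 'fvhhn'
reverse → 'nhhvf'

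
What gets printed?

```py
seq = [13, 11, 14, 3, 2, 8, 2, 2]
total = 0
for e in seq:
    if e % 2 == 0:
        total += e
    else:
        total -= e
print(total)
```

1

e=13: not even, total = 0-13 = -13
e=11: not even, total = (-13)-11 = -24
e=14: even, total = (-24)+14 = -10
e=3: not even, total = (-10)-3 = -13
e=2: even, total = (-13)+2 = -11
e=8: even, total = (-11)+8 = -3
e=2: even, total = (-3)+2 = -1
e=2: even, total = (-1)+2 = 1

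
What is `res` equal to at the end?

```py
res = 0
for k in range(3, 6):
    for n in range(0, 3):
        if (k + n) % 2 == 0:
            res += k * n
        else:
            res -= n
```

k=3,n=0: odd sum, res = 0-0 = 0
k=3,n=1: even sum, res = 0+3 = 3
k=3,n=2: odd sum, res = 3-2 = 1
k=4,n=0: even sum, res = 1+0 = 1
k=4,n=1: odd sum, res = 1-1 = 0
k=4,n=2: even sum, res = 0+8 = 8
k=5,n=0: odd sum, res = 8-0 = 8
k=5,n=1: even sum, res = 8+5 = 13
k=5,n=2: odd sum, res = 13-2 = 11

11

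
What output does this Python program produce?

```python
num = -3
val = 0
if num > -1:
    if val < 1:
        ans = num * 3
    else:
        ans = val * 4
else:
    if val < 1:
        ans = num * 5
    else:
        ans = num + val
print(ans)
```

-15

num=-3, val=0
num > -1 is False; val < 1 is True
→ ans = num * 5 = -15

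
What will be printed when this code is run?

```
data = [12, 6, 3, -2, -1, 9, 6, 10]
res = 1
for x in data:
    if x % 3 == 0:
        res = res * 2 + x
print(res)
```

308

x=12: %3==0, res = 1*2+12 = 14
x=6: %3==0, res = 14*2+6 = 34
x=3: %3==0, res = 34*2+3 = 71
x=-2: not %3==0
x=-1: not %3==0
x=9: %3==0, res = 71*2+9 = 151
x=6: %3==0, res = 151*2+6 = 308
x=10: not %3==0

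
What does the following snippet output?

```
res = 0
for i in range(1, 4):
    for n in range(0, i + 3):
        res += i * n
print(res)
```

71

i=1,n=0: res = 0+0 = 0
i=1,n=1: res = 0+1 = 1
i=1,n=2: res = 1+2 = 3
i=1,n=3: res = 3+3 = 6
i=2,n=0: res = 6+0 = 6
i=2,n=1: res = 6+2 = 8
i=2,n=2: res = 8+4 = 12
i=2,n=3: res = 12+6 = 18
i=2,n=4: res = 18+8 = 26
i=3,n=0: res = 26+0 = 26
i=3,n=1: res = 26+3 = 29
i=3,n=2: res = 29+6 = 35
i=3,n=3: res = 35+9 = 44
i=3,n=4: res = 44+12 = 56
i=3,n=5: res = 56+15 = 71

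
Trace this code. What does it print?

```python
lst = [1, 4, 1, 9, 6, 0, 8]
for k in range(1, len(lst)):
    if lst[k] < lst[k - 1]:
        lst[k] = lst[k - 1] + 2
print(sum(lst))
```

k=1: 4>=1, unchanged → [1, 4, 1, 9, 6, 0, 8]
k=2: 1<4, lst[2] = 4+2 = 6 → [1, 4, 6, 9, 6, 0, 8]
k=3: 9>=6, unchanged → [1, 4, 6, 9, 6, 0, 8]
k=4: 6<9, lst[4] = 9+2 = 11 → [1, 4, 6, 9, 11, 0, 8]
k=5: 0<11, lst[5] = 11+2 = 13 → [1, 4, 6, 9, 11, 13, 8]
k=6: 8<13, lst[6] = 13+2 = 15 → [1, 4, 6, 9, 11, 13, 15]
sum = 59

59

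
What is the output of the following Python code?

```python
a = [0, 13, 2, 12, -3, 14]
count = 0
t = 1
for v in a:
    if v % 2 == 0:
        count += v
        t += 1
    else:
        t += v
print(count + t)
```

43

v=0: even, count = 0+0 = 0; t=2
v=13: not even; t=15
v=2: even, count = 0+2 = 2; t=16
v=12: even, count = 2+12 = 14; t=17
v=-3: not even; t=14
v=14: even, count = 14+14 = 28; t=15
count+t = 28+15 = 43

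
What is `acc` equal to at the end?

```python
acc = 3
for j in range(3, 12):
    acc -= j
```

j=3: acc = 3-3 = 0
j=4: acc = 0-4 = -4
j=5: acc = (-4)-5 = -9
j=6: acc = (-9)-6 = -15
j=7: acc = (-15)-7 = -22
j=8: acc = (-22)-8 = -30
j=9: acc = (-30)-9 = -39
j=10: acc = (-39)-10 = -49
j=11: acc = (-49)-11 = -60

-60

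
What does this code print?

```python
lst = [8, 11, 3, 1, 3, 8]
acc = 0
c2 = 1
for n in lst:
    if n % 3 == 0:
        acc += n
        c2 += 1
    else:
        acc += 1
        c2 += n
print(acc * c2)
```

310

n=8: not %3==0, acc = 0+1 = 1; c2=9
n=11: not %3==0, acc = 1+1 = 2; c2=20
n=3: %3==0, acc = 2+3 = 5; c2=21
n=1: not %3==0, acc = 5+1 = 6; c2=22
n=3: %3==0, acc = 6+3 = 9; c2=23
n=8: not %3==0, acc = 9+1 = 10; c2=31
acc*c2 = 10*31 = 310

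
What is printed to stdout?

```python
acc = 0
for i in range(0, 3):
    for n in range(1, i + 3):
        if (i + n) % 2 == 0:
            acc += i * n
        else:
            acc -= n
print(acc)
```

9

i=0,n=1: odd sum, acc = 0-1 = -1
i=0,n=2: even sum, acc = (-1)+0 = -1
i=1,n=1: even sum, acc = (-1)+1 = 0
i=1,n=2: odd sum, acc = 0-2 = -2
i=1,n=3: even sum, acc = (-2)+3 = 1
i=2,n=1: odd sum, acc = 1-1 = 0
i=2,n=2: even sum, acc = 0+4 = 4
i=2,n=3: odd sum, acc = 4-3 = 1
i=2,n=4: even sum, acc = 1+8 = 9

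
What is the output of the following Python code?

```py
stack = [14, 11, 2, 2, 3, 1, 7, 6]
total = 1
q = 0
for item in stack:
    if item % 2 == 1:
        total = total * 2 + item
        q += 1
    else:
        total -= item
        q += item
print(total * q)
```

-3836

item=14: not odd, total = 1-14 = -13; q=14
item=11: odd, total = (-13)*2+11 = -15; q=15
item=2: not odd, total = (-15)-2 = -17; q=17
item=2: not odd, total = (-17)-2 = -19; q=19
item=3: odd, total = (-19)*2+3 = -35; q=20
item=1: odd, total = (-35)*2+1 = -69; q=21
item=7: odd, total = (-69)*2+7 = -131; q=22
item=6: not odd, total = (-131)-6 = -137; q=28
total*q = (-137)*28 = -3836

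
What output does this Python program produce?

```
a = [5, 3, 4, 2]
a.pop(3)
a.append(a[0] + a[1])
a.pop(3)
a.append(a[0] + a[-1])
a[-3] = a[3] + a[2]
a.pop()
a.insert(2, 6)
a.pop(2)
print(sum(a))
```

22

pop(3) removes 2 → [5, 3, 4]
append a[0]+a[1] = 5+3 = 8 → [5, 3, 4, 8]
pop(3) removes 8 → [5, 3, 4]
append a[0]+a[-1] = 5+4 = 9 → [5, 3, 4, 9]
a[-3] = a[3]+a[2] = 9+4 = 13 → [5, 13, 4, 9]
pop() removes 9 → [5, 13, 4]
insert 6 at 2 → [5, 13, 6, 4]
pop(2) removes 6 → [5, 13, 4]
sum = 22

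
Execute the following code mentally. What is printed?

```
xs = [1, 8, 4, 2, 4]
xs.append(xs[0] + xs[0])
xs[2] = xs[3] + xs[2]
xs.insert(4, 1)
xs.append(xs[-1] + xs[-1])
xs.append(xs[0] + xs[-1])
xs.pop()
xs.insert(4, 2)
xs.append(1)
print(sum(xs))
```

31

append xs[0]+xs[0] = 1+1 = 2 → [1, 8, 4, 2, 4, 2]
xs[2] = xs[3]+xs[2] = 2+4 = 6 → [1, 8, 6, 2, 4, 2]
insert 1 at 4 → [1, 8, 6, 2, 1, 4, 2]
append xs[-1]+xs[-1] = 2+2 = 4 → [1, 8, 6, 2, 1, 4, 2, 4]
append xs[0]+xs[-1] = 1+4 = 5 → [1, 8, 6, 2, 1, 4, 2, 4, 5]
pop() removes 5 → [1, 8, 6, 2, 1, 4, 2, 4]
insert 2 at 4 → [1, 8, 6, 2, 2, 1, 4, 2, 4]
append 1 → [1, 8, 6, 2, 2, 1, 4, 2, 4, 1]
sum = 31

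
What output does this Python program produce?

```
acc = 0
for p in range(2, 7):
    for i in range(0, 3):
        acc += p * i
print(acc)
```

60

p=2,i=0: acc = 0+0 = 0
p=2,i=1: acc = 0+2 = 2
p=2,i=2: acc = 2+4 = 6
p=3,i=0: acc = 6+0 = 6
p=3,i=1: acc = 6+3 = 9
p=3,i=2: acc = 9+6 = 15
p=4,i=0: acc = 15+0 = 15
p=4,i=1: acc = 15+4 = 19
p=4,i=2: acc = 19+8 = 27
p=5,i=0: acc = 27+0 = 27
p=5,i=1: acc = 27+5 = 32
p=5,i=2: acc = 32+10 = 42
p=6,i=0: acc = 42+0 = 42
p=6,i=1: acc = 42+6 = 48
p=6,i=2: acc = 48+12 = 60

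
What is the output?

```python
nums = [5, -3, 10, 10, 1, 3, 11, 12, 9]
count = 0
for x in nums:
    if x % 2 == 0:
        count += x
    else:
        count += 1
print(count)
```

38

x=5: not even, count = 0+1 = 1
x=-3: not even, count = 1+1 = 2
x=10: even, count = 2+10 = 12
x=10: even, count = 12+10 = 22
x=1: not even, count = 22+1 = 23
x=3: not even, count = 23+1 = 24
x=11: not even, count = 24+1 = 25
x=12: even, count = 25+12 = 37
x=9: not even, count = 37+1 = 38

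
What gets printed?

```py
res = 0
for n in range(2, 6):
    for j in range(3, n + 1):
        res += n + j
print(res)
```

48

n=3,j=3: res = 0+6 = 6
n=4,j=3: res = 6+7 = 13
n=4,j=4: res = 13+8 = 21
n=5,j=3: res = 21+8 = 29
n=5,j=4: res = 29+9 = 38
n=5,j=5: res = 38+10 = 48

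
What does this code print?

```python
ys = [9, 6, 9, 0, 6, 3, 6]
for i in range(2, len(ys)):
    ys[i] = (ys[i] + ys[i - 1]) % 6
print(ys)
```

i=2: ys[2] = (9+6)%6 = 3 → [9, 6, 3, 0, 6, 3, 6]
i=3: ys[3] = (0+3)%6 = 3 → [9, 6, 3, 3, 6, 3, 6]
i=4: ys[4] = (6+3)%6 = 3 → [9, 6, 3, 3, 3, 3, 6]
i=5: ys[5] = (3+3)%6 = 0 → [9, 6, 3, 3, 3, 0, 6]
i=6: ys[6] = (6+0)%6 = 0 → [9, 6, 3, 3, 3, 0, 0]

[9, 6, 3, 3, 3, 0, 0]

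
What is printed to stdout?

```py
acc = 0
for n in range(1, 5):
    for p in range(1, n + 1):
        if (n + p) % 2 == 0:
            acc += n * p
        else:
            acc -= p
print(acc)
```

34

n=1,p=1: even sum, acc = 0+1 = 1
n=2,p=1: odd sum, acc = 1-1 = 0
n=2,p=2: even sum, acc = 0+4 = 4
n=3,p=1: even sum, acc = 4+3 = 7
n=3,p=2: odd sum, acc = 7-2 = 5
n=3,p=3: even sum, acc = 5+9 = 14
n=4,p=1: odd sum, acc = 14-1 = 13
n=4,p=2: even sum, acc = 13+8 = 21
n=4,p=3: odd sum, acc = 21-3 = 18
n=4,p=4: even sum, acc = 18+16 = 34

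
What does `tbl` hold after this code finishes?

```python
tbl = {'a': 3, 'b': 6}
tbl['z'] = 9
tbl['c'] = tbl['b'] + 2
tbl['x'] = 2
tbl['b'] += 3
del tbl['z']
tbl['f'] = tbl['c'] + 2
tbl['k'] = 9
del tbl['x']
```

{'a': 3, 'b': 9, 'c': 8, 'f': 10, 'k': 9}

tbl['z'] = 9 → {'a': 3, 'b': 6, 'z': 9}
tbl['c'] = tbl['b']+2 = 8 → {'a': 3, 'b': 6, 'z': 9, 'c': 8}
tbl['x'] = 2 → {'a': 3, 'b': 6, 'z': 9, 'c': 8, 'x': 2}
tbl['b'] = 6+3 = 9 → {'a': 3, 'b': 9, 'z': 9, 'c': 8, 'x': 2}
del 'z' → {'a': 3, 'b': 9, 'c': 8, 'x': 2}
tbl['f'] = tbl['c']+2 = 10 → {'a': 3, 'b': 9, 'c': 8, 'x': 2, 'f': 10}
tbl['k'] = 9 → {'a': 3, 'b': 9, 'c': 8, 'x': 2, 'f': 10, 'k': 9}
del 'x' → {'a': 3, 'b': 9, 'c': 8, 'f': 10, 'k': 9}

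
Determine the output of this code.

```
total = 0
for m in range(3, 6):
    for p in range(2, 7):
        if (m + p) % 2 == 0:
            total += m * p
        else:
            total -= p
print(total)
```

80

m=3,p=2: odd sum, total = 0-2 = -2
m=3,p=3: even sum, total = (-2)+9 = 7
m=3,p=4: odd sum, total = 7-4 = 3
m=3,p=5: even sum, total = 3+15 = 18
m=3,p=6: odd sum, total = 18-6 = 12
m=4,p=2: even sum, total = 12+8 = 20
m=4,p=3: odd sum, total = 20-3 = 17
m=4,p=4: even sum, total = 17+16 = 33
m=4,p=5: odd sum, total = 33-5 = 28
m=4,p=6: even sum, total = 28+24 = 52
m=5,p=2: odd sum, total = 52-2 = 50
m=5,p=3: even sum, total = 50+15 = 65
m=5,p=4: odd sum, total = 65-4 = 61
m=5,p=5: even sum, total = 61+25 = 86
m=5,p=6: odd sum, total = 86-6 = 80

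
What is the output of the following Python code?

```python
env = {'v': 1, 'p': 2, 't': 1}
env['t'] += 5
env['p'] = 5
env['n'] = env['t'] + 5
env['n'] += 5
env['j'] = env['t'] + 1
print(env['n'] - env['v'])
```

env['t'] = 1+5 = 6 → {'v': 1, 'p': 2, 't': 6}
env['p'] = 5 → {'v': 1, 'p': 5, 't': 6}
env['n'] = env['t']+5 = 11 → {'v': 1, 'p': 5, 't': 6, 'n': 11}
env['n'] = 11+5 = 16 → {'v': 1, 'p': 5, 't': 6, 'n': 16}
env['j'] = env['t']+1 = 7 → {'v': 1, 'p': 5, 't': 6, 'n': 16, 'j': 7}
env['n']-env['v'] = 16-1 = 15

15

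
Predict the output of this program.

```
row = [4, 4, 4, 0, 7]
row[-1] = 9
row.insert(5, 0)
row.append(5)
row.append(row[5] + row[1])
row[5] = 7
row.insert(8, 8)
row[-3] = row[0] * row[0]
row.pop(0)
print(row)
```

[4, 4, 0, 9, 7, 16, 4, 8]

row[-1] = 9 → [4, 4, 4, 0, 9]
insert 0 at 5 → [4, 4, 4, 0, 9, 0]
append 5 → [4, 4, 4, 0, 9, 0, 5]
append row[5]+row[1] = 0+4 = 4 → [4, 4, 4, 0, 9, 0, 5, 4]
row[5] = 7 → [4, 4, 4, 0, 9, 7, 5, 4]
insert 8 at 8 → [4, 4, 4, 0, 9, 7, 5, 4, 8]
row[-3] = row[0]*row[0] = 4*4 = 16 → [4, 4, 4, 0, 9, 7, 16, 4, 8]
pop(0) removes 4 → [4, 4, 0, 9, 7, 16, 4, 8]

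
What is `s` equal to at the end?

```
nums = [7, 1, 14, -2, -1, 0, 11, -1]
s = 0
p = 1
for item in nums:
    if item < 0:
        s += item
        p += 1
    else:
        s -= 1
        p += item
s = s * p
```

item=7: not <0, s = 0-1 = -1; p=8
item=1: not <0, s = (-1)-1 = -2; p=9
item=14: not <0, s = (-2)-1 = -3; p=23
item=-2: <0, s = (-3)+(-2) = -5; p=24
item=-1: <0, s = (-5)+(-1) = -6; p=25
item=0: not <0, s = (-6)-1 = -7; p=25
item=11: not <0, s = (-7)-1 = -8; p=36
item=-1: <0, s = (-8)+(-1) = -9; p=37
s*p = (-9)*37 = -333

-333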